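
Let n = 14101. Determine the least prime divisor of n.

59

14101 is odd.
Digit sum 7, not divisible by 3.
Ends in 1: not divisible by 5.
7: 14101 = 7·2014 + 3
11: 14101 = 11·1281 + 10
13: 14101 = 13·1084 + 9
17: 14101 = 17·829 + 8
19: 14101 = 19·742 + 3
23: 14101 = 23·613 + 2
29: 14101 = 29·486 + 7
31: 14101 = 31·454 + 27
37: 14101 = 37·381 + 4
41: 14101 = 41·343 + 38
43: 14101 = 43·327 + 40
47: 14101 = 47·300 + 1
53: 14101 = 53·266 + 3
59: 14101 = 59·239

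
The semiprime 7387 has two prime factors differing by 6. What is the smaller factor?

83

Since p = q + 6, we have 7387 = q(q + 6), so q² + 6q − 7387 = 0.
Discriminant: 6² + 4·7387 = 36 + 29548 = 29584; √29584 = 172.
q = (−6 + 172)/2 = 83, and p = q + 6 = 89.
Check: 83 · 89 = 7387.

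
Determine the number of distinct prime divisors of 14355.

4

14355 = 3^2 · 1595
1595 = 5 · 319
319 = 11 · 29
14355 = 3^2 · 5 · 11 · 29, which has 4 distinct prime factors.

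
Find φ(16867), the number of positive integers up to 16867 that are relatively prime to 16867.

Factor: 16867 = 101 · 167.
φ(16867) = (101−1) · (167−1) = 100 · 166 = 16600.

16600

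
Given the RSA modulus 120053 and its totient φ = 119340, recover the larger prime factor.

443

φ(n) = (p−1)(q−1) = n − (p+q) + 1, so p + q = 120053 − 119340 + 1 = 714.
p and q are the roots of t² − 714t + 120053 = 0.
Discriminant: 714² − 4·120053 = 509796 − 480212 = 29584; √29584 = 172.
q = (714 − 172)/2 = 271, p = (714 + 172)/2 = 443.
Check: 271 · 443 = 120053.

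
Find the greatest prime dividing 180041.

79

180041 = 43 · 4187
4187 = 53 · 79
79 is prime.
So 180041 = 43 · 53 · 79; the largest prime factor is 79.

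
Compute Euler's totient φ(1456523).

Factor: 1456523 = 79 · 103 · 179.
φ(1456523) = (79−1) · (103−1) · (179−1) = 78 · 102 · 178 = 1416168.

1416168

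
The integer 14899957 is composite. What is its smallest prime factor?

73

14899957 is odd.
Digit sum 52, not divisible by 3.
Ends in 7: not divisible by 5.
7: 14899957 = 7·2128565 + 2
11: 14899957 = 11·1354541 + 6
13: 14899957 = 13·1146150 + 7
17: 14899957 = 17·876468 + 1
19: 14899957 = 19·784208 + 5
23: 14899957 = 23·647824 + 5
29: 14899957 = 29·513791 + 18
31: 14899957 = 31·480643 + 24
37: 14899957 = 37·402701 + 20
41: 14899957 = 41·363413 + 24
43: 14899957 = 43·346510 + 27
47: 14899957 = 47·317020 + 17
53: 14899957 = 53·281131 + 14
59: 14899957 = 59·252541 + 38
61: 14899957 = 61·244261 + 36
67: 14899957 = 67·222387 + 28
71: 14899957 = 71·209858 + 39
73: 14899957 = 73·204109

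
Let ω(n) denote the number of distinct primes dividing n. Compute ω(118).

118 = 2 · 59
118 = 2 · 59, which has 2 distinct prime factors.

2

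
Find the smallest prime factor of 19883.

19883 is odd.
Digit sum 29, not divisible by 3.
Ends in 3: not divisible by 5.
7: 19883 = 7·2840 + 3
11: 19883 = 11·1807 + 6
13: 19883 = 13·1529 + 6
17: 19883 = 17·1169 + 10
19: 19883 = 19·1046 + 9
23: 19883 = 23·864 + 11
29: 19883 = 29·685 + 18
31: 19883 = 31·641 + 12
37: 19883 = 37·537 + 14
41: 19883 = 41·484 + 39
43: 19883 = 43·462 + 17
47: 19883 = 47·423 + 2
53: 19883 = 53·375 + 8
59: 19883 = 59·337

59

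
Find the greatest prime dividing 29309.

29309 = 7 · 4187
4187 = 53 · 79
79 is prime.
So 29309 = 7 · 53 · 79; the largest prime factor is 79.

79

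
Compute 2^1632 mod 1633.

476

2^1 ≡ 2 (mod 1633)
2^2 ≡ 2^2 = 4 ≡ 4 (mod 1633)
2^4 ≡ 4^2 = 16 ≡ 16 (mod 1633)
2^8 ≡ 16^2 = 256 ≡ 256 (mod 1633)
2^16 ≡ 256^2 = 65536 ≡ 216 (mod 1633)
2^32 ≡ 216^2 = 46656 ≡ 932 (mod 1633)
2^64 ≡ 932^2 = 868624 ≡ 1501 (mod 1633)
2^128 ≡ 1501^2 = 2253001 ≡ 1094 (mod 1633)
2^256 ≡ 1094^2 = 1196836 ≡ 1480 (mod 1633)
2^512 ≡ 1480^2 = 2190400 ≡ 547 (mod 1633)
2^1024 ≡ 547^2 = 299209 ≡ 370 (mod 1633)
1632 = 1024 + 512 + 64 + 32 in binary powers of 2.
So 2^1632 ≡ 370 · 547 · 1501 · 932 ≡ 476 (mod 1633).
Since 476 ≠ 1, base 2 is a Fermat witness: 1633 is composite.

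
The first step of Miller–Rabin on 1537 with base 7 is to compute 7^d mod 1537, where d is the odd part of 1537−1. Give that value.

1537 − 1 = 1536 = 2^9 · 3, so d = 3.
7^1 ≡ 7 (mod 1537)
7^2 ≡ 7^2 = 49 ≡ 49 (mod 1537)
3 = 2 + 1 in binary powers of 2.
So 7^3 ≡ 49 · 7 ≡ 343 (mod 1537).
Squaring chain: 343 → 837 → 1234 → 1126 → 1388 → 683 → 778 → 1243 → 364; never reaches −1, so base 7 is a Miller–Rabin witness that 1537 is composite.

343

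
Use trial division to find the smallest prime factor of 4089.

4089 is odd.
Digit sum 21, divisible by 3.

3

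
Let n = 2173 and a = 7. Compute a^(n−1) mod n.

7^1 ≡ 7 (mod 2173)
7^2 ≡ 7^2 = 49 ≡ 49 (mod 2173)
7^4 ≡ 49^2 = 2401 ≡ 228 (mod 2173)
7^8 ≡ 228^2 = 51984 ≡ 2005 (mod 2173)
7^16 ≡ 2005^2 = 4020025 ≡ 2148 (mod 2173)
7^32 ≡ 2148^2 = 4613904 ≡ 625 (mod 2173)
7^64 ≡ 625^2 = 390625 ≡ 1658 (mod 2173)
7^128 ≡ 1658^2 = 2748964 ≡ 119 (mod 2173)
7^256 ≡ 119^2 = 14161 ≡ 1123 (mod 2173)
7^512 ≡ 1123^2 = 1261129 ≡ 789 (mod 2173)
7^1024 ≡ 789^2 = 622521 ≡ 1043 (mod 2173)
7^2048 ≡ 1043^2 = 1087849 ≡ 1349 (mod 2173)
2172 = 2048 + 64 + 32 + 16 + 8 + 4 in binary powers of 2.
So 7^2172 ≡ 1349 · 1658 · 625 · 2148 · 2005 · 228 ≡ 523 (mod 2173).
Since 523 ≠ 1, base 7 is a Fermat witness: 2173 is composite.

523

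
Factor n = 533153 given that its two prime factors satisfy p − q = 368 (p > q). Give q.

Since p = q + 368, we have 533153 = q(q + 368), so q² + 368q − 533153 = 0.
Discriminant: 368² + 4·533153 = 135424 + 2132612 = 2268036; √2268036 = 1506.
q = (−368 + 1506)/2 = 569, and p = q + 368 = 937.
Check: 569 · 937 = 533153.

569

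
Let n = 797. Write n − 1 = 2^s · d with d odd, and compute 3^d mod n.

797 − 1 = 796 = 2^2 · 199, so d = 199.
3^1 ≡ 3 (mod 797)
3^2 ≡ 3^2 = 9 ≡ 9 (mod 797)
3^4 ≡ 9^2 = 81 ≡ 81 (mod 797)
3^8 ≡ 81^2 = 6561 ≡ 185 (mod 797)
3^16 ≡ 185^2 = 34225 ≡ 751 (mod 797)
3^32 ≡ 751^2 = 564001 ≡ 522 (mod 797)
3^64 ≡ 522^2 = 272484 ≡ 707 (mod 797)
3^128 ≡ 707^2 = 499849 ≡ 130 (mod 797)
199 = 128 + 64 + 4 + 2 + 1 in binary powers of 2.
So 3^199 ≡ 130 · 707 · 81 · 9 · 3 ≡ 582 (mod 797).
Squaring chain: 582 → 796; reaches −1, so base 3 does not prove 797 composite.

582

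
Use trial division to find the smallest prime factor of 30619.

30619 is odd.
Digit sum 19, not divisible by 3.
Ends in 9: not divisible by 5.
7: 30619 = 7·4374 + 1
11: 30619 = 11·2783 + 6
13: 30619 = 13·2355 + 4
17: 30619 = 17·1801 + 2
19: 30619 = 19·1611 + 10
23: 30619 = 23·1331 + 6
29: 30619 = 29·1055 + 24
31: 30619 = 31·987 + 22
37: 30619 = 37·827 + 20
41: 30619 = 41·746 + 33
43: 30619 = 43·712 + 3
47: 30619 = 47·651 + 22
53: 30619 = 53·577 + 38
59: 30619 = 59·518 + 57
61: 30619 = 61·501 + 58
67: 30619 = 67·457

67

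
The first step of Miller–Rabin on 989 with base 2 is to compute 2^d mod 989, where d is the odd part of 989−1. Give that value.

989 − 1 = 988 = 2^2 · 247, so d = 247.
2^1 ≡ 2 (mod 989)
2^2 ≡ 2^2 = 4 ≡ 4 (mod 989)
2^4 ≡ 4^2 = 16 ≡ 16 (mod 989)
2^8 ≡ 16^2 = 256 ≡ 256 (mod 989)
2^16 ≡ 256^2 = 65536 ≡ 262 (mod 989)
2^32 ≡ 262^2 = 68644 ≡ 403 (mod 989)
2^64 ≡ 403^2 = 162409 ≡ 213 (mod 989)
2^128 ≡ 213^2 = 45369 ≡ 864 (mod 989)
247 = 128 + 64 + 32 + 16 + 4 + 2 + 1 in binary powers of 2.
So 2^247 ≡ 864 · 213 · 403 · 262 · 16 · 4 · 2 ≡ 469 (mod 989).
Squaring chain: 469 → 403; never reaches −1, so base 2 is a Miller–Rabin witness that 989 is composite.

469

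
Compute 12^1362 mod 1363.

202

12^1 ≡ 12 (mod 1363)
12^2 ≡ 12^2 = 144 ≡ 144 (mod 1363)
12^4 ≡ 144^2 = 20736 ≡ 291 (mod 1363)
12^8 ≡ 291^2 = 84681 ≡ 175 (mod 1363)
12^16 ≡ 175^2 = 30625 ≡ 639 (mod 1363)
12^32 ≡ 639^2 = 408321 ≡ 784 (mod 1363)
12^64 ≡ 784^2 = 614656 ≡ 1306 (mod 1363)
12^128 ≡ 1306^2 = 1705636 ≡ 523 (mod 1363)
12^256 ≡ 523^2 = 273529 ≡ 929 (mod 1363)
12^512 ≡ 929^2 = 863041 ≡ 262 (mod 1363)
12^1024 ≡ 262^2 = 68644 ≡ 494 (mod 1363)
1362 = 1024 + 256 + 64 + 16 + 2 in binary powers of 2.
So 12^1362 ≡ 494 · 929 · 1306 · 639 · 144 ≡ 202 (mod 1363).
Since 202 ≠ 1, base 12 is a Fermat witness: 1363 is composite.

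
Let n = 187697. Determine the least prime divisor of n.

187697 is odd.
Digit sum 38, not divisible by 3.
Ends in 7: not divisible by 5.
7: 187697 = 7·26813 + 6
11: 187697 = 11·17063 + 4
13: 187697 = 13·14438 + 3
17: 187697 = 17·11041

17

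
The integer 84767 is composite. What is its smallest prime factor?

29

84767 is odd.
Digit sum 32, not divisible by 3.
Ends in 7: not divisible by 5.
7: 84767 = 7·12109 + 4
11: 84767 = 11·7706 + 1
13: 84767 = 13·6520 + 7
17: 84767 = 17·4986 + 5
19: 84767 = 19·4461 + 8
23: 84767 = 23·3685 + 12
29: 84767 = 29·2923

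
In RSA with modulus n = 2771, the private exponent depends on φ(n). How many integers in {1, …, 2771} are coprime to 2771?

2592

Factor: 2771 = 17 · 163.
φ(2771) = (17−1) · (163−1) = 16 · 162 = 2592.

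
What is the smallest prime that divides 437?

19

437 is odd.
Digit sum 14, not divisible by 3.
Ends in 7: not divisible by 5.
7: 437 = 7·62 + 3
11: 437 = 11·39 + 8
13: 437 = 13·33 + 8
17: 437 = 17·25 + 12
19: 437 = 19·23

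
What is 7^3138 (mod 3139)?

173

7^1 ≡ 7 (mod 3139)
7^2 ≡ 7^2 = 49 ≡ 49 (mod 3139)
7^4 ≡ 49^2 = 2401 ≡ 2401 (mod 3139)
7^8 ≡ 2401^2 = 5764801 ≡ 1597 (mod 3139)
7^16 ≡ 1597^2 = 2550409 ≡ 1541 (mod 3139)
7^32 ≡ 1541^2 = 2374681 ≡ 1597 (mod 3139)
7^64 ≡ 1597^2 = 2550409 ≡ 1541 (mod 3139)
7^128 ≡ 1541^2 = 2374681 ≡ 1597 (mod 3139)
7^256 ≡ 1597^2 = 2550409 ≡ 1541 (mod 3139)
7^512 ≡ 1541^2 = 2374681 ≡ 1597 (mod 3139)
7^1024 ≡ 1597^2 = 2550409 ≡ 1541 (mod 3139)
7^2048 ≡ 1541^2 = 2374681 ≡ 1597 (mod 3139)
3138 = 2048 + 1024 + 64 + 2 in binary powers of 2.
So 7^3138 ≡ 1597 · 1541 · 1541 · 49 ≡ 173 (mod 3139).
Since 173 ≠ 1, base 7 is a Fermat witness: 3139 is composite.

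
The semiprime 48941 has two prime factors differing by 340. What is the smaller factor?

Since p = q + 340, we have 48941 = q(q + 340), so q² + 340q − 48941 = 0.
Discriminant: 340² + 4·48941 = 115600 + 195764 = 311364; √311364 = 558.
q = (−340 + 558)/2 = 109, and p = q + 340 = 449.
Check: 109 · 449 = 48941.

109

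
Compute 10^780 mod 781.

10^1 ≡ 10 (mod 781)
10^2 ≡ 10^2 = 100 ≡ 100 (mod 781)
10^4 ≡ 100^2 = 10000 ≡ 628 (mod 781)
10^8 ≡ 628^2 = 394384 ≡ 760 (mod 781)
10^16 ≡ 760^2 = 577600 ≡ 441 (mod 781)
10^32 ≡ 441^2 = 194481 ≡ 12 (mod 781)
10^64 ≡ 12^2 = 144 ≡ 144 (mod 781)
10^128 ≡ 144^2 = 20736 ≡ 430 (mod 781)
10^256 ≡ 430^2 = 184900 ≡ 584 (mod 781)
10^512 ≡ 584^2 = 341056 ≡ 540 (mod 781)
780 = 512 + 256 + 8 + 4 in binary powers of 2.
So 10^780 ≡ 540 · 584 · 760 · 628 ≡ 243 (mod 781).
Since 243 ≠ 1, base 10 is a Fermat witness: 781 is composite.

243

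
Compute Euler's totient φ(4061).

Factor: 4061 = 31 · 131.
φ(4061) = (31−1) · (131−1) = 30 · 130 = 3900.

3900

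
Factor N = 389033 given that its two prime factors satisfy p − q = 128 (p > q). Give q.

Since p = q + 128, we have 389033 = q(q + 128), so q² + 128q − 389033 = 0.
Discriminant: 128² + 4·389033 = 16384 + 1556132 = 1572516; √1572516 = 1254.
q = (−128 + 1254)/2 = 563, and p = q + 128 = 691.
Check: 563 · 691 = 389033.

563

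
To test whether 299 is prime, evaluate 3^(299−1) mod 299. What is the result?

3

3^1 ≡ 3 (mod 299)
3^2 ≡ 3^2 = 9 ≡ 9 (mod 299)
3^4 ≡ 9^2 = 81 ≡ 81 (mod 299)
3^8 ≡ 81^2 = 6561 ≡ 282 (mod 299)
3^16 ≡ 282^2 = 79524 ≡ 289 (mod 299)
3^32 ≡ 289^2 = 83521 ≡ 100 (mod 299)
3^64 ≡ 100^2 = 10000 ≡ 133 (mod 299)
3^128 ≡ 133^2 = 17689 ≡ 48 (mod 299)
3^256 ≡ 48^2 = 2304 ≡ 211 (mod 299)
298 = 256 + 32 + 8 + 2 in binary powers of 2.
So 3^298 ≡ 211 · 100 · 282 · 9 ≡ 3 (mod 299).
Since 3 ≠ 1, base 3 is a Fermat witness: 299 is composite.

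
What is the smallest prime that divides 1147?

31

1147 is odd.
Digit sum 13, not divisible by 3.
Ends in 7: not divisible by 5.
7: 1147 = 7·163 + 6
11: 1147 = 11·104 + 3
13: 1147 = 13·88 + 3
17: 1147 = 17·67 + 8
19: 1147 = 19·60 + 7
23: 1147 = 23·49 + 20
29: 1147 = 29·39 + 16
31: 1147 = 31·37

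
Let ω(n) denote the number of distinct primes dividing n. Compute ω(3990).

3990 = 2 · 1995
1995 = 3 · 665
665 = 5 · 133
133 = 7 · 19
3990 = 2 · 3 · 5 · 7 · 19, which has 5 distinct prime factors.

5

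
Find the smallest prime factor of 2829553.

2829553 is odd.
Digit sum 34, not divisible by 3.
Ends in 3: not divisible by 5.
7: 2829553 = 7·404221 + 6
11: 2829553 = 11·257232 + 1
13: 2829553 = 13·217657 + 12
17: 2829553 = 17·166444 + 5
19: 2829553 = 19·148923 + 16
23: 2829553 = 23·123024 + 1
29: 2829553 = 29·97570 + 23
31: 2829553 = 31·91275 + 28
37: 2829553 = 37·76474 + 15
41: 2829553 = 41·69013 + 20
43: 2829553 = 43·65803 + 24
47: 2829553 = 47·60203 + 12
53: 2829553 = 53·53387 + 42
59: 2829553 = 59·47958 + 31
61: 2829553 = 61·46386 + 7
67: 2829553 = 67·42232 + 9
71: 2829553 = 71·39852 + 61
73: 2829553 = 73·38761

73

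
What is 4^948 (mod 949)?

794

4^1 ≡ 4 (mod 949)
4^2 ≡ 4^2 = 16 ≡ 16 (mod 949)
4^4 ≡ 16^2 = 256 ≡ 256 (mod 949)
4^8 ≡ 256^2 = 65536 ≡ 55 (mod 949)
4^16 ≡ 55^2 = 3025 ≡ 178 (mod 949)
4^32 ≡ 178^2 = 31684 ≡ 367 (mod 949)
4^64 ≡ 367^2 = 134689 ≡ 880 (mod 949)
4^128 ≡ 880^2 = 774400 ≡ 16 (mod 949)
4^256 ≡ 16^2 = 256 ≡ 256 (mod 949)
4^512 ≡ 256^2 = 65536 ≡ 55 (mod 949)
948 = 512 + 256 + 128 + 32 + 16 + 4 in binary powers of 2.
So 4^948 ≡ 55 · 256 · 16 · 367 · 178 · 256 ≡ 794 (mod 949).
Since 794 ≠ 1, base 4 is a Fermat witness: 949 is composite.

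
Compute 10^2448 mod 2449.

10^1 ≡ 10 (mod 2449)
10^2 ≡ 10^2 = 100 ≡ 100 (mod 2449)
10^4 ≡ 100^2 = 10000 ≡ 204 (mod 2449)
10^8 ≡ 204^2 = 41616 ≡ 2432 (mod 2449)
10^16 ≡ 2432^2 = 5914624 ≡ 289 (mod 2449)
10^32 ≡ 289^2 = 83521 ≡ 255 (mod 2449)
10^64 ≡ 255^2 = 65025 ≡ 1351 (mod 2449)
10^128 ≡ 1351^2 = 1825201 ≡ 696 (mod 2449)
10^256 ≡ 696^2 = 484416 ≡ 1963 (mod 2449)
10^512 ≡ 1963^2 = 3853369 ≡ 1092 (mod 2449)
10^1024 ≡ 1092^2 = 1192464 ≡ 2250 (mod 2449)
10^2048 ≡ 2250^2 = 5062500 ≡ 417 (mod 2449)
2448 = 2048 + 256 + 128 + 16 in binary powers of 2.
So 10^2448 ≡ 417 · 1963 · 696 · 289 ≡ 1310 (mod 2449).
Since 1310 ≠ 1, base 10 is a Fermat witness: 2449 is composite.

1310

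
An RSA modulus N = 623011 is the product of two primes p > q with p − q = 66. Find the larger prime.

Since p = q + 66, we have 623011 = q(q + 66), so q² + 66q − 623011 = 0.
Discriminant: 66² + 4·623011 = 4356 + 2492044 = 2496400; √2496400 = 1580.
q = (−66 + 1580)/2 = 757, and p = q + 66 = 823.
Check: 757 · 823 = 623011.

823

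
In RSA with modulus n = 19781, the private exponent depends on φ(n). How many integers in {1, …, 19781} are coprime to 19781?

19500

Factor: 19781 = 131 · 151.
φ(19781) = (131−1) · (151−1) = 130 · 150 = 19500.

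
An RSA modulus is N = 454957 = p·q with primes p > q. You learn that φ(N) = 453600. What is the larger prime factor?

φ(n) = (p−1)(q−1) = n − (p+q) + 1, so p + q = 454957 − 453600 + 1 = 1358.
p and q are the roots of t² − 1358t + 454957 = 0.
Discriminant: 1358² − 4·454957 = 1844164 − 1819828 = 24336; √24336 = 156.
q = (1358 − 156)/2 = 601, p = (1358 + 156)/2 = 757.
Check: 601 · 757 = 454957.

757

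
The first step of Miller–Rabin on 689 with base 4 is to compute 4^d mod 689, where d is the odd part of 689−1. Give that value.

433

689 − 1 = 688 = 2^4 · 43, so d = 43.
4^1 ≡ 4 (mod 689)
4^2 ≡ 4^2 = 16 ≡ 16 (mod 689)
4^4 ≡ 16^2 = 256 ≡ 256 (mod 689)
4^8 ≡ 256^2 = 65536 ≡ 81 (mod 689)
4^16 ≡ 81^2 = 6561 ≡ 360 (mod 689)
4^32 ≡ 360^2 = 129600 ≡ 68 (mod 689)
43 = 32 + 8 + 2 + 1 in binary powers of 2.
So 4^43 ≡ 68 · 81 · 16 · 4 ≡ 433 (mod 689).
Squaring chain: 433 → 81 → 360 → 68; never reaches −1, so base 4 is a Miller–Rabin witness that 689 is composite.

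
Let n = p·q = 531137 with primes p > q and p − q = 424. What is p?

971

Since p = q + 424, we have 531137 = q(q + 424), so q² + 424q − 531137 = 0.
Discriminant: 424² + 4·531137 = 179776 + 2124548 = 2304324; √2304324 = 1518.
q = (−424 + 1518)/2 = 547, and p = q + 424 = 971.
Check: 547 · 971 = 531137.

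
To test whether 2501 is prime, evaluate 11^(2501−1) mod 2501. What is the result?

245

11^1 ≡ 11 (mod 2501)
11^2 ≡ 11^2 = 121 ≡ 121 (mod 2501)
11^4 ≡ 121^2 = 14641 ≡ 2136 (mod 2501)
11^8 ≡ 2136^2 = 4562496 ≡ 672 (mod 2501)
11^16 ≡ 672^2 = 451584 ≡ 1404 (mod 2501)
11^32 ≡ 1404^2 = 1971216 ≡ 428 (mod 2501)
11^64 ≡ 428^2 = 183184 ≡ 611 (mod 2501)
11^128 ≡ 611^2 = 373321 ≡ 672 (mod 2501)
11^256 ≡ 672^2 = 451584 ≡ 1404 (mod 2501)
11^512 ≡ 1404^2 = 1971216 ≡ 428 (mod 2501)
11^1024 ≡ 428^2 = 183184 ≡ 611 (mod 2501)
11^2048 ≡ 611^2 = 373321 ≡ 672 (mod 2501)
2500 = 2048 + 256 + 128 + 64 + 4 in binary powers of 2.
So 11^2500 ≡ 672 · 1404 · 672 · 611 · 2136 ≡ 245 (mod 2501).
Since 245 ≠ 1, base 11 is a Fermat witness: 2501 is composite.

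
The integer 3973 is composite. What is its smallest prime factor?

29

3973 is odd.
Digit sum 22, not divisible by 3.
Ends in 3: not divisible by 5.
7: 3973 = 7·567 + 4
11: 3973 = 11·361 + 2
13: 3973 = 13·305 + 8
17: 3973 = 17·233 + 12
19: 3973 = 19·209 + 2
23: 3973 = 23·172 + 17
29: 3973 = 29·137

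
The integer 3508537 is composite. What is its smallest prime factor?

3508537 is odd.
Digit sum 31, not divisible by 3.
Ends in 7: not divisible by 5.
7: 3508537 = 7·501219 + 4
11: 3508537 = 11·318957 + 10
13: 3508537 = 13·269887 + 6
17: 3508537 = 17·206384 + 9
19: 3508537 = 19·184659 + 16
23: 3508537 = 23·152545 + 2
29: 3508537 = 29·120984 + 1
31: 3508537 = 31·113178 + 19
37: 3508537 = 37·94825 + 12
41: 3508537 = 41·85574 + 3
43: 3508537 = 43·81593 + 38
47: 3508537 = 47·74649 + 34
53: 3508537 = 53·66198 + 43
59: 3508537 = 59·59466 + 43
61: 3508537 = 61·57517

61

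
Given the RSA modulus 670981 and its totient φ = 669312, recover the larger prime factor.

997

φ(n) = (p−1)(q−1) = n − (p+q) + 1, so p + q = 670981 − 669312 + 1 = 1670.
p and q are the roots of t² − 1670t + 670981 = 0.
Discriminant: 1670² − 4·670981 = 2788900 − 2683924 = 104976; √104976 = 324.
q = (1670 − 324)/2 = 673, p = (1670 + 324)/2 = 997.
Check: 673 · 997 = 670981.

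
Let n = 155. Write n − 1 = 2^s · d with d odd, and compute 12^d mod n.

155 − 1 = 154 = 2^1 · 77, so d = 77.
12^1 ≡ 12 (mod 155)
12^2 ≡ 12^2 = 144 ≡ 144 (mod 155)
12^4 ≡ 144^2 = 20736 ≡ 121 (mod 155)
12^8 ≡ 121^2 = 14641 ≡ 71 (mod 155)
12^16 ≡ 71^2 = 5041 ≡ 81 (mod 155)
12^32 ≡ 81^2 = 6561 ≡ 51 (mod 155)
12^64 ≡ 51^2 = 2601 ≡ 121 (mod 155)
77 = 64 + 8 + 4 + 1 in binary powers of 2.
So 12^77 ≡ 121 · 71 · 121 · 12 ≡ 42 (mod 155).
Squaring chain: 42; never reaches −1, so base 12 is a Miller–Rabin witness that 155 is composite.

42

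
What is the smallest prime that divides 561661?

561661 is odd.
Digit sum 25, not divisible by 3.
Ends in 1: not divisible by 5.
7: 561661 = 7·80237 + 2
11: 561661 = 11·51060 + 1
13: 561661 = 13·43204 + 9
17: 561661 = 17·33038 + 15
19: 561661 = 19·29561 + 2
23: 561661 = 23·24420 + 1
29: 561661 = 29·19367 + 18
31: 561661 = 31·18118 + 3
37: 561661 = 37·15180 + 1
41: 561661 = 41·13699 + 2
43: 561661 = 43·13061 + 38
47: 561661 = 47·11950 + 11
53: 561661 = 53·10597 + 20
59: 561661 = 59·9519 + 40
61: 561661 = 61·9207 + 34
67: 561661 = 67·8383

67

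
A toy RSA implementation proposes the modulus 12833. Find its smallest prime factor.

12833 is odd.
Digit sum 17, not divisible by 3.
Ends in 3: not divisible by 5.
7: 12833 = 7·1833 + 2
11: 12833 = 11·1166 + 7
13: 12833 = 13·987 + 2
17: 12833 = 17·754 + 15
19: 12833 = 19·675 + 8
23: 12833 = 23·557 + 22
29: 12833 = 29·442 + 15
31: 12833 = 31·413 + 30
37: 12833 = 37·346 + 31
41: 12833 = 41·313

41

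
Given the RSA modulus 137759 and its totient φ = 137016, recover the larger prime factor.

397

φ(n) = (p−1)(q−1) = n − (p+q) + 1, so p + q = 137759 − 137016 + 1 = 744.
p and q are the roots of t² − 744t + 137759 = 0.
Discriminant: 744² − 4·137759 = 553536 − 551036 = 2500; √2500 = 50.
q = (744 − 50)/2 = 347, p = (744 + 50)/2 = 397.
Check: 347 · 397 = 137759.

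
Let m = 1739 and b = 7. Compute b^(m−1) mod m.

636

7^1 ≡ 7 (mod 1739)
7^2 ≡ 7^2 = 49 ≡ 49 (mod 1739)
7^4 ≡ 49^2 = 2401 ≡ 662 (mod 1739)
7^8 ≡ 662^2 = 438244 ≡ 16 (mod 1739)
7^16 ≡ 16^2 = 256 ≡ 256 (mod 1739)
7^32 ≡ 256^2 = 65536 ≡ 1193 (mod 1739)
7^64 ≡ 1193^2 = 1423249 ≡ 747 (mod 1739)
7^128 ≡ 747^2 = 558009 ≡ 1529 (mod 1739)
7^256 ≡ 1529^2 = 2337841 ≡ 625 (mod 1739)
7^512 ≡ 625^2 = 390625 ≡ 1089 (mod 1739)
7^1024 ≡ 1089^2 = 1185921 ≡ 1662 (mod 1739)
1738 = 1024 + 512 + 128 + 64 + 8 + 2 in binary powers of 2.
So 7^1738 ≡ 1662 · 1089 · 1529 · 747 · 16 · 49 ≡ 636 (mod 1739).
Since 636 ≠ 1, base 7 is a Fermat witness: 1739 is composite.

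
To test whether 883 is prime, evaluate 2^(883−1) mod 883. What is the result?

2^1 ≡ 2 (mod 883)
2^2 ≡ 2^2 = 4 ≡ 4 (mod 883)
2^4 ≡ 4^2 = 16 ≡ 16 (mod 883)
2^8 ≡ 16^2 = 256 ≡ 256 (mod 883)
2^16 ≡ 256^2 = 65536 ≡ 194 (mod 883)
2^32 ≡ 194^2 = 37636 ≡ 550 (mod 883)
2^64 ≡ 550^2 = 302500 ≡ 514 (mod 883)
2^128 ≡ 514^2 = 264196 ≡ 179 (mod 883)
2^256 ≡ 179^2 = 32041 ≡ 253 (mod 883)
2^512 ≡ 253^2 = 64009 ≡ 433 (mod 883)
882 = 512 + 256 + 64 + 32 + 16 + 2 in binary powers of 2.
So 2^882 ≡ 433 · 253 · 514 · 550 · 194 · 4 ≡ 1 (mod 883).
Since the result is 1, base 2 gives no evidence that 883 is composite.

1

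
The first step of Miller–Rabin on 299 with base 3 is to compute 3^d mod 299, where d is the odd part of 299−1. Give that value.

299 − 1 = 298 = 2^1 · 149, so d = 149.
3^1 ≡ 3 (mod 299)
3^2 ≡ 3^2 = 9 ≡ 9 (mod 299)
3^4 ≡ 9^2 = 81 ≡ 81 (mod 299)
3^8 ≡ 81^2 = 6561 ≡ 282 (mod 299)
3^16 ≡ 282^2 = 79524 ≡ 289 (mod 299)
3^32 ≡ 289^2 = 83521 ≡ 100 (mod 299)
3^64 ≡ 100^2 = 10000 ≡ 133 (mod 299)
3^128 ≡ 133^2 = 17689 ≡ 48 (mod 299)
149 = 128 + 16 + 4 + 1 in binary powers of 2.
So 3^149 ≡ 48 · 289 · 81 · 3 ≡ 269 (mod 299).
Squaring chain: 269; never reaches −1, so base 3 is a Miller–Rabin witness that 299 is composite.

269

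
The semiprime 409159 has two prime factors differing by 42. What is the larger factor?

Since p = q + 42, we have 409159 = q(q + 42), so q² + 42q − 409159 = 0.
Discriminant: 42² + 4·409159 = 1764 + 1636636 = 1638400; √1638400 = 1280.
q = (−42 + 1280)/2 = 619, and p = q + 42 = 661.
Check: 619 · 661 = 409159.

661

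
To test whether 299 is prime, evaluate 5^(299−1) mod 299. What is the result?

64

5^1 ≡ 5 (mod 299)
5^2 ≡ 5^2 = 25 ≡ 25 (mod 299)
5^4 ≡ 25^2 = 625 ≡ 27 (mod 299)
5^8 ≡ 27^2 = 729 ≡ 131 (mod 299)
5^16 ≡ 131^2 = 17161 ≡ 118 (mod 299)
5^32 ≡ 118^2 = 13924 ≡ 170 (mod 299)
5^64 ≡ 170^2 = 28900 ≡ 196 (mod 299)
5^128 ≡ 196^2 = 38416 ≡ 144 (mod 299)
5^256 ≡ 144^2 = 20736 ≡ 105 (mod 299)
298 = 256 + 32 + 8 + 2 in binary powers of 2.
So 5^298 ≡ 105 · 170 · 131 · 25 ≡ 64 (mod 299).
Since 64 ≠ 1, base 5 is a Fermat witness: 299 is composite.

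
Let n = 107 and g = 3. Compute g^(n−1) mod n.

1

3^1 ≡ 3 (mod 107)
3^2 ≡ 3^2 = 9 ≡ 9 (mod 107)
3^4 ≡ 9^2 = 81 ≡ 81 (mod 107)
3^8 ≡ 81^2 = 6561 ≡ 34 (mod 107)
3^16 ≡ 34^2 = 1156 ≡ 86 (mod 107)
3^32 ≡ 86^2 = 7396 ≡ 13 (mod 107)
3^64 ≡ 13^2 = 169 ≡ 62 (mod 107)
106 = 64 + 32 + 8 + 2 in binary powers of 2.
So 3^106 ≡ 62 · 13 · 34 · 9 ≡ 1 (mod 107).
Since the result is 1, base 3 gives no evidence that 107 is composite.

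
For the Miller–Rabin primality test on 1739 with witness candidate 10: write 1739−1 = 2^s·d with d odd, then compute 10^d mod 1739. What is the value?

1739 − 1 = 1738 = 2^1 · 869, so d = 869.
10^1 ≡ 10 (mod 1739)
10^2 ≡ 10^2 = 100 ≡ 100 (mod 1739)
10^4 ≡ 100^2 = 10000 ≡ 1305 (mod 1739)
10^8 ≡ 1305^2 = 1703025 ≡ 544 (mod 1739)
10^16 ≡ 544^2 = 295936 ≡ 306 (mod 1739)
10^32 ≡ 306^2 = 93636 ≡ 1469 (mod 1739)
10^64 ≡ 1469^2 = 2157961 ≡ 1601 (mod 1739)
10^128 ≡ 1601^2 = 2563201 ≡ 1654 (mod 1739)
10^256 ≡ 1654^2 = 2735716 ≡ 269 (mod 1739)
10^512 ≡ 269^2 = 72361 ≡ 1062 (mod 1739)
869 = 512 + 256 + 64 + 32 + 4 + 1 in binary powers of 2.
So 10^869 ≡ 1062 · 269 · 1601 · 1469 · 1305 · 10 ≡ 655 (mod 1739).
Squaring chain: 655; never reaches −1, so base 10 is a Miller–Rabin witness that 1739 is composite.

655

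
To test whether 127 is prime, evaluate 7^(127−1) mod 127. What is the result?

1

7^1 ≡ 7 (mod 127)
7^2 ≡ 7^2 = 49 ≡ 49 (mod 127)
7^4 ≡ 49^2 = 2401 ≡ 115 (mod 127)
7^8 ≡ 115^2 = 13225 ≡ 17 (mod 127)
7^16 ≡ 17^2 = 289 ≡ 35 (mod 127)
7^32 ≡ 35^2 = 1225 ≡ 82 (mod 127)
7^64 ≡ 82^2 = 6724 ≡ 120 (mod 127)
126 = 64 + 32 + 16 + 8 + 4 + 2 in binary powers of 2.
So 7^126 ≡ 120 · 82 · 35 · 17 · 115 · 49 ≡ 1 (mod 127).
Since the result is 1, base 7 gives no evidence that 127 is composite.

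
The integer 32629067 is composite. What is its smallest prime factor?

32629067 is odd.
Digit sum 35, not divisible by 3.
Ends in 7: not divisible by 5.
7: 32629067 = 7·4661295 + 2
11: 32629067 = 11·2966278 + 9
13: 32629067 = 13·2509928 + 3
17: 32629067 = 17·1919356 + 15
19: 32629067 = 19·1717319 + 6
23: 32629067 = 23·1418655 + 2
29: 32629067 = 29·1125140 + 7
31: 32629067 = 31·1052550 + 17
37: 32629067 = 37·881866 + 25
41: 32629067 = 41·795830 + 37
43: 32629067 = 43·758815 + 22
47: 32629067 = 47·694235 + 22
53: 32629067 = 53·615642 + 41
59: 32629067 = 59·553035 + 2
61: 32629067 = 61·534902 + 45
67: 32629067 = 67·487001

67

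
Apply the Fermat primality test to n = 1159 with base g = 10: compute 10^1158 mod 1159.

10^1 ≡ 10 (mod 1159)
10^2 ≡ 10^2 = 100 ≡ 100 (mod 1159)
10^4 ≡ 100^2 = 10000 ≡ 728 (mod 1159)
10^8 ≡ 728^2 = 529984 ≡ 321 (mod 1159)
10^16 ≡ 321^2 = 103041 ≡ 1049 (mod 1159)
10^32 ≡ 1049^2 = 1100401 ≡ 510 (mod 1159)
10^64 ≡ 510^2 = 260100 ≡ 484 (mod 1159)
10^128 ≡ 484^2 = 234256 ≡ 138 (mod 1159)
10^256 ≡ 138^2 = 19044 ≡ 500 (mod 1159)
10^512 ≡ 500^2 = 250000 ≡ 815 (mod 1159)
10^1024 ≡ 815^2 = 664225 ≡ 118 (mod 1159)
1158 = 1024 + 128 + 4 + 2 in binary powers of 2.
So 10^1158 ≡ 118 · 138 · 728 · 100 ≡ 163 (mod 1159).
Since 163 ≠ 1, base 10 is a Fermat witness: 1159 is composite.

163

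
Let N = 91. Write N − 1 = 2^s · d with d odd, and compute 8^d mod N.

8

91 − 1 = 90 = 2^1 · 45, so d = 45.
8^1 ≡ 8 (mod 91)
8^2 ≡ 8^2 = 64 ≡ 64 (mod 91)
8^4 ≡ 64^2 = 4096 ≡ 1 (mod 91)
8^8 ≡ 1^2 = 1 ≡ 1 (mod 91)
8^16 ≡ 1^2 = 1 ≡ 1 (mod 91)
8^32 ≡ 1^2 = 1 ≡ 1 (mod 91)
45 = 32 + 8 + 4 + 1 in binary powers of 2.
So 8^45 ≡ 1 · 1 · 1 · 8 ≡ 8 (mod 91).
Squaring chain: 8; never reaches −1, so base 8 is a Miller–Rabin witness that 91 is composite.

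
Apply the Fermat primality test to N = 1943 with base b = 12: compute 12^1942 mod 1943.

12^1 ≡ 12 (mod 1943)
12^2 ≡ 12^2 = 144 ≡ 144 (mod 1943)
12^4 ≡ 144^2 = 20736 ≡ 1306 (mod 1943)
12^8 ≡ 1306^2 = 1705636 ≡ 1625 (mod 1943)
12^16 ≡ 1625^2 = 2640625 ≡ 88 (mod 1943)
12^32 ≡ 88^2 = 7744 ≡ 1915 (mod 1943)
12^64 ≡ 1915^2 = 3667225 ≡ 784 (mod 1943)
12^128 ≡ 784^2 = 614656 ≡ 668 (mod 1943)
12^256 ≡ 668^2 = 446224 ≡ 1277 (mod 1943)
12^512 ≡ 1277^2 = 1630729 ≡ 552 (mod 1943)
12^1024 ≡ 552^2 = 304704 ≡ 1596 (mod 1943)
1942 = 1024 + 512 + 256 + 128 + 16 + 4 + 2 in binary powers of 2.
So 12^1942 ≡ 1596 · 552 · 1277 · 668 · 88 · 1306 · 144 ≡ 927 (mod 1943).
Since 927 ≠ 1, base 12 is a Fermat witness: 1943 is composite.

927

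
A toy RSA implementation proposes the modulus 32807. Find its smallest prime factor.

32807 is odd.
Digit sum 20, not divisible by 3.
Ends in 7: not divisible by 5.
7: 32807 = 7·4686 + 5
11: 32807 = 11·2982 + 5
13: 32807 = 13·2523 + 8
17: 32807 = 17·1929 + 14
19: 32807 = 19·1726 + 13
23: 32807 = 23·1426 + 9
29: 32807 = 29·1131 + 8
31: 32807 = 31·1058 + 9
37: 32807 = 37·886 + 25
41: 32807 = 41·800 + 7
43: 32807 = 43·762 + 41
47: 32807 = 47·698 + 1
53: 32807 = 53·619

53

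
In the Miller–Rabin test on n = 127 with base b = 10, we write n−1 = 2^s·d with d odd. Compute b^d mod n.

127 − 1 = 126 = 2^1 · 63, so d = 63.
10^1 ≡ 10 (mod 127)
10^2 ≡ 10^2 = 100 ≡ 100 (mod 127)
10^4 ≡ 100^2 = 10000 ≡ 94 (mod 127)
10^8 ≡ 94^2 = 8836 ≡ 73 (mod 127)
10^16 ≡ 73^2 = 5329 ≡ 122 (mod 127)
10^32 ≡ 122^2 = 14884 ≡ 25 (mod 127)
63 = 32 + 16 + 8 + 4 + 2 + 1 in binary powers of 2.
So 10^63 ≡ 25 · 122 · 73 · 94 · 100 · 10 ≡ 126 (mod 127).
Since 10^d ≡ 126 (mod 127), base 10 does not prove 127 composite.

126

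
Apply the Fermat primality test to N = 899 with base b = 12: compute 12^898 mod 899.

231

12^1 ≡ 12 (mod 899)
12^2 ≡ 12^2 = 144 ≡ 144 (mod 899)
12^4 ≡ 144^2 = 20736 ≡ 59 (mod 899)
12^8 ≡ 59^2 = 3481 ≡ 784 (mod 899)
12^16 ≡ 784^2 = 614656 ≡ 639 (mod 899)
12^32 ≡ 639^2 = 408321 ≡ 175 (mod 899)
12^64 ≡ 175^2 = 30625 ≡ 59 (mod 899)
12^128 ≡ 59^2 = 3481 ≡ 784 (mod 899)
12^256 ≡ 784^2 = 614656 ≡ 639 (mod 899)
12^512 ≡ 639^2 = 408321 ≡ 175 (mod 899)
898 = 512 + 256 + 128 + 2 in binary powers of 2.
So 12^898 ≡ 175 · 639 · 784 · 144 ≡ 231 (mod 899).
Since 231 ≠ 1, base 12 is a Fermat witness: 899 is composite.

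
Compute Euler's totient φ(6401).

6192

Factor: 6401 = 37 · 173.
φ(6401) = (37−1) · (173−1) = 36 · 172 = 6192.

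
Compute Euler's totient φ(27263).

Factor: 27263 = 137 · 199.
φ(27263) = (137−1) · (199−1) = 136 · 198 = 26928.

26928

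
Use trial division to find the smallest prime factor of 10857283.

67

10857283 is odd.
Digit sum 34, not divisible by 3.
Ends in 3: not divisible by 5.
7: 10857283 = 7·1551040 + 3
11: 10857283 = 11·987025 + 8
13: 10857283 = 13·835175 + 8
17: 10857283 = 17·638663 + 12
19: 10857283 = 19·571435 + 18
23: 10857283 = 23·472055 + 18
29: 10857283 = 29·374389 + 2
31: 10857283 = 31·350234 + 29
37: 10857283 = 37·293440 + 3
41: 10857283 = 41·264811 + 32
43: 10857283 = 43·252494 + 41
47: 10857283 = 47·231006 + 1
53: 10857283 = 53·204854 + 21
59: 10857283 = 59·184021 + 44
61: 10857283 = 61·177988 + 15
67: 10857283 = 67·162049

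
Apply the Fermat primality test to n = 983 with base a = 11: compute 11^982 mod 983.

1

11^1 ≡ 11 (mod 983)
11^2 ≡ 11^2 = 121 ≡ 121 (mod 983)
11^4 ≡ 121^2 = 14641 ≡ 879 (mod 983)
11^8 ≡ 879^2 = 772641 ≡ 3 (mod 983)
11^16 ≡ 3^2 = 9 ≡ 9 (mod 983)
11^32 ≡ 9^2 = 81 ≡ 81 (mod 983)
11^64 ≡ 81^2 = 6561 ≡ 663 (mod 983)
11^128 ≡ 663^2 = 439569 ≡ 168 (mod 983)
11^256 ≡ 168^2 = 28224 ≡ 700 (mod 983)
11^512 ≡ 700^2 = 490000 ≡ 466 (mod 983)
982 = 512 + 256 + 128 + 64 + 16 + 4 + 2 in binary powers of 2.
So 11^982 ≡ 466 · 700 · 168 · 663 · 9 · 879 · 121 ≡ 1 (mod 983).
Since the result is 1, base 11 gives no evidence that 983 is composite.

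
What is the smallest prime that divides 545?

545 is odd.
Digit sum 14, not divisible by 3.
Ends in 5: divisible by 5.

5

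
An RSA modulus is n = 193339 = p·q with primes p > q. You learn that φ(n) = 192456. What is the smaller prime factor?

φ(n) = (p−1)(q−1) = n − (p+q) + 1, so p + q = 193339 − 192456 + 1 = 884.
p and q are the roots of t² − 884t + 193339 = 0.
Discriminant: 884² − 4·193339 = 781456 − 773356 = 8100; √8100 = 90.
q = (884 − 90)/2 = 397, p = (884 + 90)/2 = 487.
Check: 397 · 487 = 193339.

397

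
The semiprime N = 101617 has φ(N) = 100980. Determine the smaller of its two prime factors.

φ(n) = (p−1)(q−1) = n − (p+q) + 1, so p + q = 101617 − 100980 + 1 = 638.
p and q are the roots of t² − 638t + 101617 = 0.
Discriminant: 638² − 4·101617 = 407044 − 406468 = 576; √576 = 24.
q = (638 − 24)/2 = 307, p = (638 + 24)/2 = 331.
Check: 307 · 331 = 101617.

307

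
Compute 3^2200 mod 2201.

1110

3^1 ≡ 3 (mod 2201)
3^2 ≡ 3^2 = 9 ≡ 9 (mod 2201)
3^4 ≡ 9^2 = 81 ≡ 81 (mod 2201)
3^8 ≡ 81^2 = 6561 ≡ 2159 (mod 2201)
3^16 ≡ 2159^2 = 4661281 ≡ 1764 (mod 2201)
3^32 ≡ 1764^2 = 3111696 ≡ 1683 (mod 2201)
3^64 ≡ 1683^2 = 2832489 ≡ 2003 (mod 2201)
3^128 ≡ 2003^2 = 4012009 ≡ 1787 (mod 2201)
3^256 ≡ 1787^2 = 3193369 ≡ 1919 (mod 2201)
3^512 ≡ 1919^2 = 3682561 ≡ 288 (mod 2201)
3^1024 ≡ 288^2 = 82944 ≡ 1507 (mod 2201)
3^2048 ≡ 1507^2 = 2271049 ≡ 1818 (mod 2201)
2200 = 2048 + 128 + 16 + 8 in binary powers of 2.
So 3^2200 ≡ 1818 · 1787 · 1764 · 2159 ≡ 1110 (mod 2201).
Since 1110 ≠ 1, base 3 is a Fermat witness: 2201 is composite.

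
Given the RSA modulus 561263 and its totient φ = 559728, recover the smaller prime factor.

φ(n) = (p−1)(q−1) = n − (p+q) + 1, so p + q = 561263 − 559728 + 1 = 1536.
p and q are the roots of t² − 1536t + 561263 = 0.
Discriminant: 1536² − 4·561263 = 2359296 − 2245052 = 114244; √114244 = 338.
q = (1536 − 338)/2 = 599, p = (1536 + 338)/2 = 937.
Check: 599 · 937 = 561263.

599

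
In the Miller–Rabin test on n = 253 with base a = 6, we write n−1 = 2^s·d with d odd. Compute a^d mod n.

253 − 1 = 252 = 2^2 · 63, so d = 63.
6^1 ≡ 6 (mod 253)
6^2 ≡ 6^2 = 36 ≡ 36 (mod 253)
6^4 ≡ 36^2 = 1296 ≡ 31 (mod 253)
6^8 ≡ 31^2 = 961 ≡ 202 (mod 253)
6^16 ≡ 202^2 = 40804 ≡ 71 (mod 253)
6^32 ≡ 71^2 = 5041 ≡ 234 (mod 253)
63 = 32 + 16 + 8 + 4 + 2 + 1 in binary powers of 2.
So 6^63 ≡ 234 · 71 · 202 · 31 · 36 · 6 ≡ 18 (mod 253).
Squaring chain: 18 → 71; never reaches −1, so base 6 is a Miller–Rabin witness that 253 is composite.

18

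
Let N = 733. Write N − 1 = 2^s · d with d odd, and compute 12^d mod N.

733 − 1 = 732 = 2^2 · 183, so d = 183.
12^1 ≡ 12 (mod 733)
12^2 ≡ 12^2 = 144 ≡ 144 (mod 733)
12^4 ≡ 144^2 = 20736 ≡ 212 (mod 733)
12^8 ≡ 212^2 = 44944 ≡ 231 (mod 733)
12^16 ≡ 231^2 = 53361 ≡ 585 (mod 733)
12^32 ≡ 585^2 = 342225 ≡ 647 (mod 733)
12^64 ≡ 647^2 = 418609 ≡ 66 (mod 733)
12^128 ≡ 66^2 = 4356 ≡ 691 (mod 733)
183 = 128 + 32 + 16 + 4 + 2 + 1 in binary powers of 2.
So 12^183 ≡ 691 · 647 · 585 · 212 · 144 · 12 ≡ 732 (mod 733).
Since 12^d ≡ 732 (mod 733), base 12 does not prove 733 composite.

732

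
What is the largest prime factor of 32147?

61

32147 = 17 · 1891
1891 = 31 · 61
61 is prime.
So 32147 = 17 · 31 · 61; the largest prime factor is 61.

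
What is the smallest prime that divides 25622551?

25622551 is odd.
Digit sum 28, not divisible by 3.
Ends in 1: not divisible by 5.
7: 25622551 = 7·3660364 + 3
11: 25622551 = 11·2329322 + 9
13: 25622551 = 13·1970965 + 6
17: 25622551 = 17·1507208 + 15
19: 25622551 = 19·1348555 + 6
23: 25622551 = 23·1114023 + 22
29: 25622551 = 29·883536 + 7
31: 25622551 = 31·826533 + 28
37: 25622551 = 37·692501 + 14
41: 25622551 = 41·624940 + 11
43: 25622551 = 43·595873 + 12
47: 25622551 = 47·545160 + 31
53: 25622551 = 53·483444 + 19
59: 25622551 = 59·434280 + 31
61: 25622551 = 61·420041 + 50
67: 25622551 = 67·382426 + 9
71: 25622551 = 71·360881

71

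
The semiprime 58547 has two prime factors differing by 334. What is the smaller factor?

127

Since p = q + 334, we have 58547 = q(q + 334), so q² + 334q − 58547 = 0.
Discriminant: 334² + 4·58547 = 111556 + 234188 = 345744; √345744 = 588.
q = (−334 + 588)/2 = 127, and p = q + 334 = 461.
Check: 127 · 461 = 58547.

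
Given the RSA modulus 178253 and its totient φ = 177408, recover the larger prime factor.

449

φ(n) = (p−1)(q−1) = n − (p+q) + 1, so p + q = 178253 − 177408 + 1 = 846.
p and q are the roots of t² − 846t + 178253 = 0.
Discriminant: 846² − 4·178253 = 715716 − 713012 = 2704; √2704 = 52.
q = (846 − 52)/2 = 397, p = (846 + 52)/2 = 449.
Check: 397 · 449 = 178253.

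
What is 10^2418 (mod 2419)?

10^1 ≡ 10 (mod 2419)
10^2 ≡ 10^2 = 100 ≡ 100 (mod 2419)
10^4 ≡ 100^2 = 10000 ≡ 324 (mod 2419)
10^8 ≡ 324^2 = 104976 ≡ 959 (mod 2419)
10^16 ≡ 959^2 = 919681 ≡ 461 (mod 2419)
10^32 ≡ 461^2 = 212521 ≡ 2068 (mod 2419)
10^64 ≡ 2068^2 = 4276624 ≡ 2251 (mod 2419)
10^128 ≡ 2251^2 = 5067001 ≡ 1615 (mod 2419)
10^256 ≡ 1615^2 = 2608225 ≡ 543 (mod 2419)
10^512 ≡ 543^2 = 294849 ≡ 2150 (mod 2419)
10^1024 ≡ 2150^2 = 4622500 ≡ 2210 (mod 2419)
10^2048 ≡ 2210^2 = 4884100 ≡ 139 (mod 2419)
2418 = 2048 + 256 + 64 + 32 + 16 + 2 in binary powers of 2.
So 10^2418 ≡ 139 · 543 · 2251 · 2068 · 461 · 100 ≡ 1697 (mod 2419).
Since 1697 ≠ 1, base 10 is a Fermat witness: 2419 is composite.

1697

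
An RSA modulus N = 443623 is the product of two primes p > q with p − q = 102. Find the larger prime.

719

Since p = q + 102, we have 443623 = q(q + 102), so q² + 102q − 443623 = 0.
Discriminant: 102² + 4·443623 = 10404 + 1774492 = 1784896; √1784896 = 1336.
q = (−102 + 1336)/2 = 617, and p = q + 102 = 719.
Check: 617 · 719 = 443623.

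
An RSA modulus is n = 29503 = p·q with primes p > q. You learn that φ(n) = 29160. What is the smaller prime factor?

163

φ(n) = (p−1)(q−1) = n − (p+q) + 1, so p + q = 29503 − 29160 + 1 = 344.
p and q are the roots of t² − 344t + 29503 = 0.
Discriminant: 344² − 4·29503 = 118336 − 118012 = 324; √324 = 18.
q = (344 − 18)/2 = 163, p = (344 + 18)/2 = 181.
Check: 163 · 181 = 29503.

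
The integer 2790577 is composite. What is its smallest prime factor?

37

2790577 is odd.
Digit sum 37, not divisible by 3.
Ends in 7: not divisible by 5.
7: 2790577 = 7·398653 + 6
11: 2790577 = 11·253688 + 9
13: 2790577 = 13·214659 + 10
17: 2790577 = 17·164151 + 10
19: 2790577 = 19·146872 + 9
23: 2790577 = 23·121329 + 10
29: 2790577 = 29·96226 + 23
31: 2790577 = 31·90018 + 19
37: 2790577 = 37·75421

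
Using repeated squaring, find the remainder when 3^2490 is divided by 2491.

1011

3^1 ≡ 3 (mod 2491)
3^2 ≡ 3^2 = 9 ≡ 9 (mod 2491)
3^4 ≡ 9^2 = 81 ≡ 81 (mod 2491)
3^8 ≡ 81^2 = 6561 ≡ 1579 (mod 2491)
3^16 ≡ 1579^2 = 2493241 ≡ 2241 (mod 2491)
3^32 ≡ 2241^2 = 5022081 ≡ 225 (mod 2491)
3^64 ≡ 225^2 = 50625 ≡ 805 (mod 2491)
3^128 ≡ 805^2 = 648025 ≡ 365 (mod 2491)
3^256 ≡ 365^2 = 133225 ≡ 1202 (mod 2491)
3^512 ≡ 1202^2 = 1444804 ≡ 24 (mod 2491)
3^1024 ≡ 24^2 = 576 ≡ 576 (mod 2491)
3^2048 ≡ 576^2 = 331776 ≡ 473 (mod 2491)
2490 = 2048 + 256 + 128 + 32 + 16 + 8 + 2 in binary powers of 2.
So 3^2490 ≡ 473 · 1202 · 365 · 225 · 2241 · 1579 · 9 ≡ 1011 (mod 2491).
Since 1011 ≠ 1, base 3 is a Fermat witness: 2491 is composite.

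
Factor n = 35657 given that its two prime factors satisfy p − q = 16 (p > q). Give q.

Since p = q + 16, we have 35657 = q(q + 16), so q² + 16q − 35657 = 0.
Discriminant: 16² + 4·35657 = 256 + 142628 = 142884; √142884 = 378.
q = (−16 + 378)/2 = 181, and p = q + 16 = 197.
Check: 181 · 197 = 35657.

181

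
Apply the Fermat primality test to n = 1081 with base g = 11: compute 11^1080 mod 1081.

581

11^1 ≡ 11 (mod 1081)
11^2 ≡ 11^2 = 121 ≡ 121 (mod 1081)
11^4 ≡ 121^2 = 14641 ≡ 588 (mod 1081)
11^8 ≡ 588^2 = 345744 ≡ 905 (mod 1081)
11^16 ≡ 905^2 = 819025 ≡ 708 (mod 1081)
11^32 ≡ 708^2 = 501264 ≡ 761 (mod 1081)
11^64 ≡ 761^2 = 579121 ≡ 786 (mod 1081)
11^128 ≡ 786^2 = 617796 ≡ 545 (mod 1081)
11^256 ≡ 545^2 = 297025 ≡ 831 (mod 1081)
11^512 ≡ 831^2 = 690561 ≡ 883 (mod 1081)
11^1024 ≡ 883^2 = 779689 ≡ 288 (mod 1081)
1080 = 1024 + 32 + 16 + 8 in binary powers of 2.
So 11^1080 ≡ 288 · 761 · 708 · 905 ≡ 581 (mod 1081).
Since 581 ≠ 1, base 11 is a Fermat witness: 1081 is composite.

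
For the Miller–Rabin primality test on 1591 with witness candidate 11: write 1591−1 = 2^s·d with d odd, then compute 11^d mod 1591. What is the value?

1591 − 1 = 1590 = 2^1 · 795, so d = 795.
11^1 ≡ 11 (mod 1591)
11^2 ≡ 11^2 = 121 ≡ 121 (mod 1591)
11^4 ≡ 121^2 = 14641 ≡ 322 (mod 1591)
11^8 ≡ 322^2 = 103684 ≡ 269 (mod 1591)
11^16 ≡ 269^2 = 72361 ≡ 766 (mod 1591)
11^32 ≡ 766^2 = 586756 ≡ 1268 (mod 1591)
11^64 ≡ 1268^2 = 1607824 ≡ 914 (mod 1591)
11^128 ≡ 914^2 = 835396 ≡ 121 (mod 1591)
11^256 ≡ 121^2 = 14641 ≡ 322 (mod 1591)
11^512 ≡ 322^2 = 103684 ≡ 269 (mod 1591)
795 = 512 + 256 + 16 + 8 + 2 + 1 in binary powers of 2.
So 11^795 ≡ 269 · 322 · 766 · 269 · 121 · 11 ≡ 924 (mod 1591).
Squaring chain: 924; never reaches −1, so base 11 is a Miller–Rabin witness that 1591 is composite.

924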